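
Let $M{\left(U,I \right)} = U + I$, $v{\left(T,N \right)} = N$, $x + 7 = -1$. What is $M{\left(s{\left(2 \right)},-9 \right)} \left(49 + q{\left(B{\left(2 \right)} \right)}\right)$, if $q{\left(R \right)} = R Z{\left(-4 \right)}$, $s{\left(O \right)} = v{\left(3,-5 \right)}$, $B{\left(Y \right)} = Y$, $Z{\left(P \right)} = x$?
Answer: $-462$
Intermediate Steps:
$x = -8$ ($x = -7 - 1 = -8$)
$Z{\left(P \right)} = -8$
$s{\left(O \right)} = -5$
$q{\left(R \right)} = - 8 R$ ($q{\left(R \right)} = R \left(-8\right) = - 8 R$)
$M{\left(U,I \right)} = I + U$
$M{\left(s{\left(2 \right)},-9 \right)} \left(49 + q{\left(B{\left(2 \right)} \right)}\right) = \left(-9 - 5\right) \left(49 - 16\right) = - 14 \left(49 - 16\right) = \left(-14\right) 33 = -462$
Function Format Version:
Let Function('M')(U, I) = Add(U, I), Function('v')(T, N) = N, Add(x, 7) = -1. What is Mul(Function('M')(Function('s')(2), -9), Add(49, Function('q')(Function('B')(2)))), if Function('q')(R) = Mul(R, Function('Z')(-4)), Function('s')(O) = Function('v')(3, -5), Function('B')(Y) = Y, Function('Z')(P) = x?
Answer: -462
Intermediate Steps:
x = -8 (x = Add(-7, -1) = -8)
Function('Z')(P) = -8
Function('s')(O) = -5
Function('q')(R) = Mul(-8, R) (Function('q')(R) = Mul(R, -8) = Mul(-8, R))
Function('M')(U, I) = Add(I, U)
Mul(Function('M')(Function('s')(2), -9), Add(49, Function('q')(Function('B')(2)))) = Mul(Add(-9, -5), Add(49, Mul(-8, 2))) = Mul(-14, Add(49, -16)) = Mul(-14, 33) = -462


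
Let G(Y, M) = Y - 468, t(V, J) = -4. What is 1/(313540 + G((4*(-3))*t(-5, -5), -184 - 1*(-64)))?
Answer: 1/313120 ≈ 3.1937e-6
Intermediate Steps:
G(Y, M) = -468 + Y
1/(313540 + G((4*(-3))*t(-5, -5), -184 - 1*(-64))) = 1/(313540 + (-468 + (4*(-3))*(-4))) = 1/(313540 + (-468 - 12*(-4))) = 1/(313540 + (-468 + 48)) = 1/(313540 - 420) = 1/313120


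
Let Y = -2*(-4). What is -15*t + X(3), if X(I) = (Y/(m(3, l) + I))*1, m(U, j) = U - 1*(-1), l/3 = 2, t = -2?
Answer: 218/7 ≈ 31.143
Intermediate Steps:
l = 6 (l = 3*2 = 6)
m(U, j) = 1 + U (m(U, j) = U + 1 = 1 + U)
Y = 8
X(I) = 8/(4 + I) (X(I) = (8/((1 + 3) + I))*1 = (8/(4 + I))*1 = 8/(4 + I))
-15*t + X(3) = -15*(-2) + 8/(4 + 3) = 30 + 8/7 = 218/7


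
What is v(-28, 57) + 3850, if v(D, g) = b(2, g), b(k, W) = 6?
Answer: 3856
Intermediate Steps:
v(D, g) = 6
v(-28, 57) + 3850 = 6 + 3850 = 3856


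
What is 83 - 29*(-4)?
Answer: 199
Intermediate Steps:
83 - 29*(-4) = 83 + 116 = 199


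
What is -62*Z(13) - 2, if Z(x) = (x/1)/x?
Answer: -64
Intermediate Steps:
Z(x) = 1 (Z(x) = (x*1)/x = x/x = 1)
-62*Z(13) - 2 = -62*1 - 2 = -62 - 2 = -64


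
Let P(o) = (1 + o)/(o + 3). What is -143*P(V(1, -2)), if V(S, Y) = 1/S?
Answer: -143/2 ≈ -71.500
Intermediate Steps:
P(o) = (1 + o)/(3 + o)
-143*P(V(1, -2)) = -143*(1 + 1/1)/(3 + 1/1) = -143*(1 + 1)/(3 + 1) = -143*2/4 = -143*1/2 = -143/2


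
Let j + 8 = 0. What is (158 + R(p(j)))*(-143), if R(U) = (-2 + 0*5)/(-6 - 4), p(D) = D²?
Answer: -113113/5 ≈ -22623.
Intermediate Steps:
j = -8 (j = -8 + 0 = -8)
R(U) = ⅕ (R(U) = (-2 + 0)/(-10) = -2*(-⅒) = ⅕)
(158 + R(p(j)))*(-143) = (158 + ⅕)*(-143) = (791/5)*(-143) = -113113/5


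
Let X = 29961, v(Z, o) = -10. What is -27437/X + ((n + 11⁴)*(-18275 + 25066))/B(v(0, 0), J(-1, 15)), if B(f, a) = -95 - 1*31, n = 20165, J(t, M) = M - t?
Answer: -393433972376/209727 ≈ -1.8759e+6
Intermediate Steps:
B(f, a) = -126 (B(f, a) = -95 - 31 = -126)
-27437/X + ((n + 11⁴)*(-18275 + 25066))/B(v(0, 0), J(-1, 15)) = -27437/29961 + ((20165 + 11⁴)*(-18275 + 25066))/(-126) = -27437*1/29961 + ((20165 + 14641)*6791)*(-1/126) = -27437/29961 + (34806*6791)*(-1/126) = -27437/29961 + 236367546*(-1/126) = -27437/29961 - 39394591/21 = -393433972376/209727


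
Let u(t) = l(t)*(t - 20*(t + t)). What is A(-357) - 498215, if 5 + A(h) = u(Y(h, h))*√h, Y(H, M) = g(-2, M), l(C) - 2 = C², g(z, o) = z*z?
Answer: -498220 - 2808*I*√357 ≈ -4.9822e+5 - 53056.0*I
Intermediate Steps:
g(z, o) = z²
l(C) = 2 + C²
Y(H, M) = 4 (Y(H, M) = (-2)² = 4)
u(t) = -39*t*(2 + t²) (u(t) = (2 + t²)*(t - 20*(t + t)) = (2 + t²)*(t - 40*t) = (2 + t²)*(-39*t) = -39*t*(2 + t²))
A(h) = -5 - 2808*√h (A(h) = -5 + (-39*4*(2 + 4²))*√h = -5 + (-39*4*(2 + 16))*√h = -5 + (-39*4*18)*√h = -5 - 2808*√h)
A(-357) - 498215 = (-5 - 2808*I*√357) - 498215 = -498220 - 2808*I*√357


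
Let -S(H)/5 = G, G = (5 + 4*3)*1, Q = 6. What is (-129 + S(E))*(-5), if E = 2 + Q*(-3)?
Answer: 1070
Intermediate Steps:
E = -16 (E = 2 + 6*(-3) = 2 - 18 = -16)
G = 17 (G = (5 + 12)*1 = 17*1 = 17)
S(H) = -85 (S(H) = -5*17 = -85)
(-129 + S(E))*(-5) = (-129 - 85)*(-5) = -214*(-5) = 1070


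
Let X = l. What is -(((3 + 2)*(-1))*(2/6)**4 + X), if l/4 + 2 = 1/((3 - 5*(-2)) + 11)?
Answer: 1279/162 ≈ 7.8951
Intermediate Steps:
l = -47/6 (l = -8 + 4/((3 - 5*(-2)) + 11) = -8 + 4/((3 + 10) + 11) = -8 + 4/(13 + 11) = -8 + 4/24 = -8 + 4*(1/24) = -8 + 1/6 = -47/6 ≈ -7.8333)
X = -47/6 ≈ -7.8333
-(((3 + 2)*(-1))*(2/6)**4 + X) = -(((3 + 2)*(-1))*(2/6)**4 - 47/6) = -((5*(-1))*(2*(1/6))**4 - 47/6) = -(-5*(1/3)**4 - 47/6) = -(-5*1/81 - 47/6) = -(-5/81 - 47/6) = -1*(-1279/162) = 1279/162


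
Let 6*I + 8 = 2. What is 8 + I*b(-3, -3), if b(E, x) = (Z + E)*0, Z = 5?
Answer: 8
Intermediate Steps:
I = -1 (I = -4/3 + (⅙)*2 = -4/3 + ⅓ = -1)
b(E, x) = 0 (b(E, x) = (5 + E)*0 = 0)
8 + I*b(-3, -3) = 8 - 1*0 = 8 + 0 = 8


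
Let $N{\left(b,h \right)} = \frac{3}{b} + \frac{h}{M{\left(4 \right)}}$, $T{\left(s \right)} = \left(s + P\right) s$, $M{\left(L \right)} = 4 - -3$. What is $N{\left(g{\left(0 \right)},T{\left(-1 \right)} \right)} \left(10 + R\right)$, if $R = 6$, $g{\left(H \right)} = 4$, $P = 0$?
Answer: $\frac{100}{7} \approx 14.286$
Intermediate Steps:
$M{\left(L \right)} = 7$ ($M{\left(L \right)} = 4 + 3 = 7$)
$T{\left(s \right)} = s^{2}$ ($T{\left(s \right)} = \left(s + 0\right) s = s s = s^{2}$)
$N{\left(b,h \right)} = \frac{3}{b} + \frac{h}{7}$
$N{\left(g{\left(0 \right)},T{\left(-1 \right)} \right)} \left(10 + R\right) = \left(\frac{3}{4} + \frac{\left(-1\right)^{2}}{7}\right) \left(10 + 6\right) = \left(3 \cdot \frac{1}{4} + \frac{1}{7} \cdot 1\right) 16 = \left(\frac{3}{4} + \frac{1}{7}\right) 16 = \frac{25}{28} \cdot 16 = \frac{100}{7}$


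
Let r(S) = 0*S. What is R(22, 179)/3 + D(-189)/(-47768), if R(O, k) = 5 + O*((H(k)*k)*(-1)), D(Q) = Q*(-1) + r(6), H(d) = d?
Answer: -4810217209/20472 ≈ -2.3497e+5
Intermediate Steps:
r(S) = 0
D(Q) = -Q (D(Q) = Q*(-1) + 0 = -Q + 0 = -Q)
R(O, k) = 5 - O*k² (R(O, k) = 5 + O*((k*k)*(-1)) = 5 + O*(k²*(-1)) = 5 + O*(-k²) = 5 - O*k²)
R(22, 179)/3 + D(-189)/(-47768) = (5 - 1*22*179²)/3 - 1*(-189)/(-47768) = (5 - 1*22*32041)*(⅓) + 189*(-1/47768) = (5 - 704902)*(⅓) - 27/6824 = -704897*⅓ - 27/6824 = -704897/3 - 27/6824 = -4810217209/20472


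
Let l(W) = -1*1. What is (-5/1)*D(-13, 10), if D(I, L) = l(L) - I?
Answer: -60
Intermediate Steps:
l(W) = -1
D(I, L) = -1 - I
(-5/1)*D(-13, 10) = (-5/1)*(-1 - 1*(-13)) = (-5*1)*(-1 + 13) = -5*12 = -60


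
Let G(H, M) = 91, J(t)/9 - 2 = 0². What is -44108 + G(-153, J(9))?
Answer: -44017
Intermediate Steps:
J(t) = 18 (J(t) = 18 + 9*0² = 18 + 9*0 = 18 + 0 = 18)
-44108 + G(-153, J(9)) = -44108 + 91 = -44017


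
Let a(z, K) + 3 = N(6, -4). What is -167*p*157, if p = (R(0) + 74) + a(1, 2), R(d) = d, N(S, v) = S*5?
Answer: -2648119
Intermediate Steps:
N(S, v) = 5*S
a(z, K) = 27 (a(z, K) = -3 + 5*6 = -3 + 30 = 27)
p = 101 (p = (0 + 74) + 27 = 74 + 27 = 101)
-167*p*157 = -167*101*157 = -16867*157 = -2648119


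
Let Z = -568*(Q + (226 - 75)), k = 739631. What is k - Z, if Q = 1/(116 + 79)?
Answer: 160953373/195 ≈ 8.2540e+5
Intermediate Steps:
Q = 1/195 ≈ 0.0051282
Z = -16725328/195 (Z = -568*(1/195 + (226 - 75)) = -568*(1/195 + 151) = -568*29446/195 = -16725328/195 ≈ -85771.)
k - Z = 739631 - 1*(-16725328/195) = 739631 + 16725328/195 = 160953373/195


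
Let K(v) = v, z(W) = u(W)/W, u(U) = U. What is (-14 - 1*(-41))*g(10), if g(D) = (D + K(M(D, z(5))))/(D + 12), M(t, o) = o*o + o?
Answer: 162/11 ≈ 14.727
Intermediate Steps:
z(W) = 1 (z(W) = W/W = 1)
M(t, o) = o + o**2 (M(t, o) = o**2 + o = o + o**2)
g(D) = (2 + D)/(12 + D) (g(D) = (D + 1*(1 + 1))/(D + 12) = (D + 1*2)/(12 + D) = (D + 2)/(12 + D) = (2 + D)/(12 + D))
(-14 - 1*(-41))*g(10) = (-14 - 1*(-41))*((2 + 10)/(12 + 10)) = (-14 + 41)*(12/22) = 27*((1/22)*12) = 27*(6/11) = 162/11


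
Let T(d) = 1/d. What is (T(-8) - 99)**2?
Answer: 628849/64 ≈ 9825.8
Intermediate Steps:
(T(-8) - 99)**2 = (1/(-8) - 99)**2 = (-1/8 - 99)**2 = (-793/8)**2 = 628849/64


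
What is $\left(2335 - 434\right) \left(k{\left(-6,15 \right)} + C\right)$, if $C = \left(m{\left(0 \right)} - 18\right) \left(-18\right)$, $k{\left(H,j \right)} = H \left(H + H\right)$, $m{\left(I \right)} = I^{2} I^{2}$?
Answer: $752796$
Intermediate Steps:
$m{\left(I \right)} = I^{4}$
$k{\left(H,j \right)} = 2 H^{2}$ ($k{\left(H,j \right)} = H 2 H = 2 H^{2}$)
$C = 324$ ($C = \left(0^{4} - 18\right) \left(-18\right) = \left(0 - 18\right) \left(-18\right) = \left(-18\right) \left(-18\right) = 324$)
$\left(2335 - 434\right) \left(k{\left(-6,15 \right)} + C\right) = \left(2335 - 434\right) \left(2 \left(-6\right)^{2} + 324\right) = 1901 \left(2 \cdot 36 + 324\right) = 1901 \left(72 + 324\right) = 1901 \cdot 396 = 752796$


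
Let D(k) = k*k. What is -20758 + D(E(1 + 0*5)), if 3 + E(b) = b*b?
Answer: -20754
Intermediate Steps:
E(b) = -3 + b² (E(b) = -3 + b*b = -3 + b²)
D(k) = k²
-20758 + D(E(1 + 0*5)) = -20758 + (-3 + (1 + 0*5)²)² = -20758 + (-3 + (1 + 0)²)² = -20758 + (-3 + 1²)² = -20758 + (-3 + 1)² = -20758 + (-2)² = -20758 + 4 = -20754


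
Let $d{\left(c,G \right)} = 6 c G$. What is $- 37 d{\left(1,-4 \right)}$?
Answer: $888$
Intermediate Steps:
$d{\left(c,G \right)} = 6 G c$
$- 37 d{\left(1,-4 \right)} = - 37 \cdot 6 \left(-4\right) 1 = \left(-37\right) \left(-24\right) = 888$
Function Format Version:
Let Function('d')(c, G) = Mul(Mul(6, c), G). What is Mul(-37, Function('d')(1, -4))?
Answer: 888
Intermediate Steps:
Function('d')(c, G) = Mul(6, G, c)
Mul(-37, Function('d')(1, -4)) = Mul(-37, Mul(6, -4, 1)) = Mul(-37, -24) = 888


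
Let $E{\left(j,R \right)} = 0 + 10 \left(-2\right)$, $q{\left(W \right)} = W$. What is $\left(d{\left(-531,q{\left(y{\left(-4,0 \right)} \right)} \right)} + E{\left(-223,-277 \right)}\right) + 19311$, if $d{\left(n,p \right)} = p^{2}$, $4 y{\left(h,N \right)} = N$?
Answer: $19291$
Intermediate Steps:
$y{\left(h,N \right)} = \frac{N}{4}$
$E{\left(j,R \right)} = -20$ ($E{\left(j,R \right)} = 0 - 20 = -20$)
$\left(d{\left(-531,q{\left(y{\left(-4,0 \right)} \right)} \right)} + E{\left(-223,-277 \right)}\right) + 19311 = \left(\left(\frac{1}{4} \cdot 0\right)^{2} - 20\right) + 19311 = \left(0^{2} - 20\right) + 19311 = \left(0 - 20\right) + 19311 = -20 + 19311 = 19291$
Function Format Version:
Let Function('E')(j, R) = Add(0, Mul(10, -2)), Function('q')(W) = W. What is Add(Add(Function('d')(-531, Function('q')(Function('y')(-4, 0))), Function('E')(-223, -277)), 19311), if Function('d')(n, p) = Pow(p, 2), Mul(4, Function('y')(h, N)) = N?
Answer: 19291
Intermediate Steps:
Function('y')(h, N) = Mul(Rational(1, 4), N)
Function('E')(j, R) = -20 (Function('E')(j, R) = Add(0, -20) = -20)
Add(Add(Function('d')(-531, Function('q')(Function('y')(-4, 0))), Function('E')(-223, -277)), 19311) = Add(Add(Pow(Mul(Rational(1, 4), 0), 2), -20), 19311) = Add(Add(Pow(0, 2), -20), 19311) = Add(Add(0, -20), 19311) = Add(-20, 19311) = 19291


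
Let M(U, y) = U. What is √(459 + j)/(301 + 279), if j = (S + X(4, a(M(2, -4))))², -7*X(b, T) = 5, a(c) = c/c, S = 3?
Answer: 23*√43/4060 ≈ 0.037148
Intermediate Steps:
a(c) = 1
X(b, T) = -5/7 (X(b, T) = -⅐*5 = -5/7)
j = 256/49 (j = (3 - 5/7)² = (16/7)² = 256/49 ≈ 5.2245)
√(459 + j)/(301 + 279) = √(459 + 256/49)/(301 + 279) = √(22747/49)/580 = (23*√43/7)*(1/580) = 23*√43/4060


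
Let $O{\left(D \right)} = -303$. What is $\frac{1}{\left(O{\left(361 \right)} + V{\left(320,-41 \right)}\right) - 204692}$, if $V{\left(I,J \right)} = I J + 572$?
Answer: $- \frac{1}{217543} \approx -4.5968 \cdot 10^{-6}$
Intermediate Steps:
$V{\left(I,J \right)} = 572 + I J$
$\frac{1}{\left(O{\left(361 \right)} + V{\left(320,-41 \right)}\right) - 204692} = \frac{1}{\left(-303 + \left(572 + 320 \left(-41\right)\right)\right) - 204692} = \frac{1}{\left(-303 + \left(572 - 13120\right)\right) - 204692} = \frac{1}{\left(-303 - 12548\right) - 204692} = \frac{1}{-12851 - 204692} = \frac{1}{-217543} = - \frac{1}{217543}$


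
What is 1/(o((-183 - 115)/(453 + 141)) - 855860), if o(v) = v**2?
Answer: -88209/75494532539 ≈ -1.1684e-6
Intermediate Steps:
1/(o((-183 - 115)/(453 + 141)) - 855860) = 1/(((-183 - 115)/(453 + 141))**2 - 855860) = 1/((-298/594)**2 - 855860) = 1/((-298*1/594)**2 - 855860) = 1/((-149/297)**2 - 855860) = 1/(22201/88209 - 855860) = 1/(-75494532539/88209) = -88209/75494532539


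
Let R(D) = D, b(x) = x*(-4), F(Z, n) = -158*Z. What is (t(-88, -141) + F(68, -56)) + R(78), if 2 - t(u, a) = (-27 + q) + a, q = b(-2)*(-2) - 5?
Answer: -10475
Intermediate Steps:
b(x) = -4*x
q = -21 (q = -4*(-2)*(-2) - 5 = 8*(-2) - 5 = -16 - 5 = -21)
t(u, a) = 50 - a (t(u, a) = 2 - ((-27 - 21) + a) = 2 - (-48 + a) = 2 + (48 - a) = 50 - a)
(t(-88, -141) + F(68, -56)) + R(78) = ((50 - 1*(-141)) - 158*68) + 78 = ((50 + 141) - 10744) + 78 = (191 - 10744) + 78 = -10553 + 78 = -10475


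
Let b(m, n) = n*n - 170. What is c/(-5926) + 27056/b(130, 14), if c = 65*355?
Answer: 79866953/77038 ≈ 1036.7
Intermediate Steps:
b(m, n) = -170 + n**2 (b(m, n) = n**2 - 170 = -170 + n**2)
c = 23075
c/(-5926) + 27056/b(130, 14) = 23075/(-5926) + 27056/(-170 + 14**2) = 23075*(-1/5926) + 27056/(-170 + 196) = -23075/5926 + 27056/26 = -23075/5926 + 27056*(1/26) = -23075/5926 + 13528/13 = 79866953/77038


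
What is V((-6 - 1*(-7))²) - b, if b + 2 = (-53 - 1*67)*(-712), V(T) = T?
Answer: -85437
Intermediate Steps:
b = 85438 (b = -2 + (-53 - 1*67)*(-712) = -2 + (-53 - 67)*(-712) = -2 - 120*(-712) = -2 + 85440 = 85438)
V((-6 - 1*(-7))²) - b = (-6 - 1*(-7))² - 1*85438 = (-6 + 7)² - 85438 = 1² - 85438 = 1 - 85438 = -85437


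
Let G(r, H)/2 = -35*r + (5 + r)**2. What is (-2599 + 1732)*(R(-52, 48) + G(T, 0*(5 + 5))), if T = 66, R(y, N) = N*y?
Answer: -2571522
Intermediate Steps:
G(r, H) = -70*r + 2*(5 + r)**2 (G(r, H) = 2*(-35*r + (5 + r)**2) = 2*((5 + r)**2 - 35*r) = -70*r + 2*(5 + r)**2)
(-2599 + 1732)*(R(-52, 48) + G(T, 0*(5 + 5))) = (-2599 + 1732)*(48*(-52) + (-70*66 + 2*(5 + 66)**2)) = -867*(-2496 + (-4620 + 2*71**2)) = -867*(-2496 + (-4620 + 2*5041)) = -867*(-2496 + (-4620 + 10082)) = -867*(-2496 + 5462) = -867*2966 = -2571522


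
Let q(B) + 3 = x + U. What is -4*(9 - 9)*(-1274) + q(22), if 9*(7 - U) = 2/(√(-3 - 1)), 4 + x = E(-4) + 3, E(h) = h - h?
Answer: 3 + I/9 ≈ 3.0 + 0.11111*I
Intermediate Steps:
E(h) = 0
x = -1 (x = -4 + (0 + 3) = -4 + 3 = -1)
U = 7 + I/9 (U = 7 - 2/(9*(√(-3 - 1))) = 7 - 2/(9*(√(-4))) = 7 - 2/(9*(2*I)) = 7 - 2*(-I/2)/9 = 7 - (-1)*I/9 = 7 + I/9 ≈ 7.0 + 0.11111*I)
q(B) = 3 + I/9 (q(B) = -3 + (-1 + (7 + I/9)) = -3 + (6 + I/9) = 3 + I/9)
-4*(9 - 9)*(-1274) + q(22) = -4*(9 - 9)*(-1274) + (3 + I/9) = -4*0*(-1274) + (3 + I/9) = 0*(-1274) + (3 + I/9) = 0 + (3 + I/9) = 3 + I/9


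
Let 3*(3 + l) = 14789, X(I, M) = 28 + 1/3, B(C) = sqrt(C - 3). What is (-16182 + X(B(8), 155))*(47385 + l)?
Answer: -7605227035/9 ≈ -8.4503e+8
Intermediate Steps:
B(C) = sqrt(-3 + C)
X(I, M) = 85/3 (X(I, M) = 28 + 1/3 = 85/3)
l = 14780/3 (l = -3 + (1/3)*14789 = -3 + 14789/3 = 14780/3 ≈ 4926.7)
(-16182 + X(B(8), 155))*(47385 + l) = (-16182 + 85/3)*(47385 + 14780/3) = -48461/3*156935/3 = -7605227035/9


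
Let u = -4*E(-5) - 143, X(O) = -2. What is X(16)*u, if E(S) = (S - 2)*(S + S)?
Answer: 846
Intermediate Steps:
E(S) = 2*S*(-2 + S) (E(S) = (-2 + S)*(2*S) = 2*S*(-2 + S))
u = -423 (u = -8*(-5)*(-2 - 5) - 143 = -8*(-5)*(-7) - 143 = -4*70 - 143 = -280 - 143 = -423)
X(16)*u = -2*(-423) = 846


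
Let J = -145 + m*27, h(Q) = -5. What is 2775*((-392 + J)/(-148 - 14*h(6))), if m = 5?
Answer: 185925/13 ≈ 14302.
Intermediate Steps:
J = -10 (J = -145 + 5*27 = -145 + 135 = -10)
2775*((-392 + J)/(-148 - 14*h(6))) = 2775*((-392 - 10)/(-148 - 14*(-5))) = 2775*(-402/(-148 + 70)) = 2775*(-402/(-78)) = 2775*(-402*(-1/78)) = 2775*(67/13) = 185925/13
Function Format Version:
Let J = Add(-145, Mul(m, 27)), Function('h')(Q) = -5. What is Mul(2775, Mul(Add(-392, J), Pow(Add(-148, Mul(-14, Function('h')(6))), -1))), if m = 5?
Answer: Rational(185925, 13) ≈ 14302.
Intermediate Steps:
J = -10 (J = Add(-145, Mul(5, 27)) = Add(-145, 135) = -10)
Mul(2775, Mul(Add(-392, J), Pow(Add(-148, Mul(-14, Function('h')(6))), -1))) = Mul(2775, Mul(Add(-392, -10), Pow(Add(-148, Mul(-14, -5)), -1))) = Mul(2775, Mul(-402, Pow(Add(-148, 70), -1))) = Mul(2775, Mul(-402, Pow(-78, -1))) = Mul(2775, Mul(-402, Rational(-1, 78))) = Mul(2775, Rational(67, 13)) = Rational(185925, 13)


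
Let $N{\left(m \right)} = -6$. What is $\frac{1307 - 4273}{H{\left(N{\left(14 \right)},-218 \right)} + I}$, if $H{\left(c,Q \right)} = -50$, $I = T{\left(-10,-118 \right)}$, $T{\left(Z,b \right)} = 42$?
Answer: $\frac{1483}{4} \approx 370.75$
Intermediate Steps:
$I = 42$
$\frac{1307 - 4273}{H{\left(N{\left(14 \right)},-218 \right)} + I} = \frac{1307 - 4273}{-50 + 42} = - \frac{2966}{-8} = \left(-2966\right) \left(- \frac{1}{8}\right) = \frac{1483}{4}$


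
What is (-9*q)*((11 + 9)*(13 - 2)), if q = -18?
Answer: 35640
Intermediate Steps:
(-9*q)*((11 + 9)*(13 - 2)) = (-9*(-18))*((11 + 9)*(13 - 2)) = 162*(20*11) = 162*220 = 35640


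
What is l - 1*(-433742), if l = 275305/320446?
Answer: 138991164237/320446 ≈ 4.3374e+5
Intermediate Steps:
l = 275305/320446 (l = 275305*(1/320446) = 275305/320446 ≈ 0.85913)
l - 1*(-433742) = 275305/320446 - 1*(-433742) = 275305/320446 + 433742 = 138991164237/320446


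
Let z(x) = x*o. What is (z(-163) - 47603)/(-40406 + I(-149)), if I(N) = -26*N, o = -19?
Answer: 22253/18266 ≈ 1.2183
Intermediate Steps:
z(x) = -19*x (z(x) = x*(-19) = -19*x)
(z(-163) - 47603)/(-40406 + I(-149)) = (-19*(-163) - 47603)/(-40406 - 26*(-149)) = (3097 - 47603)/(-40406 + 3874) = -44506/(-36532) = -44506*(-1/36532) = 22253/18266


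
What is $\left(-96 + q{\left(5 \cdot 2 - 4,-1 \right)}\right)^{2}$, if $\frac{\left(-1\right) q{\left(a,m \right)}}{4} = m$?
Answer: $8464$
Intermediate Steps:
$q{\left(a,m \right)} = - 4 m$
$\left(-96 + q{\left(5 \cdot 2 - 4,-1 \right)}\right)^{2} = \left(-96 - -4\right)^{2} = \left(-96 + 4\right)^{2} = \left(-92\right)^{2} = 8464$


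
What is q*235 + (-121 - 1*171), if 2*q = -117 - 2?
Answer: -28549/2 ≈ -14275.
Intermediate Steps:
q = -119/2 (q = (-117 - 2)/2 = (1/2)*(-119) = -119/2 ≈ -59.500)
q*235 + (-121 - 1*171) = -119/2*235 + (-121 - 1*171) = -27965/2 + (-121 - 171) = -27965/2 - 292 = -28549/2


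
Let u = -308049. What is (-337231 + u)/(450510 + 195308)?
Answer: -322640/322909 ≈ -0.99917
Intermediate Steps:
(-337231 + u)/(450510 + 195308) = (-337231 - 308049)/(450510 + 195308) = -645280/645818 = -645280*1/645818 = -322640/322909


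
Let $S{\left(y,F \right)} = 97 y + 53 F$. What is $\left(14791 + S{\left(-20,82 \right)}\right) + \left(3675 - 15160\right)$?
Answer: $5712$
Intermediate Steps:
$S{\left(y,F \right)} = 53 F + 97 y$
$\left(14791 + S{\left(-20,82 \right)}\right) + \left(3675 - 15160\right) = \left(14791 + \left(53 \cdot 82 + 97 \left(-20\right)\right)\right) + \left(3675 - 15160\right) = \left(14791 + \left(4346 - 1940\right)\right) + \left(3675 - 15160\right) = \left(14791 + 2406\right) - 11485 = 17197 - 11485 = 5712$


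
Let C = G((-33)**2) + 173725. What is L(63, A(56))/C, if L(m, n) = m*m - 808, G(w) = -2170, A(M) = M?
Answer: 3161/171555 ≈ 0.018426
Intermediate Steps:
L(m, n) = -808 + m**2 (L(m, n) = m**2 - 808 = -808 + m**2)
C = 171555 (C = -2170 + 173725 = 171555)
L(63, A(56))/C = (-808 + 63**2)/171555 = (-808 + 3969)*(1/171555) = 3161*(1/171555) = 3161/171555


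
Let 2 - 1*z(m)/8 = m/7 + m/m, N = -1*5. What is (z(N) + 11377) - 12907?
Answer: -10614/7 ≈ -1516.3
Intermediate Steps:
N = -5
z(m) = 8 - 8*m/7 (z(m) = 16 - 8*(m/7 + m/m) = 16 - 8*(m*(⅐) + 1) = 16 - 8*(m/7 + 1) = 16 - 8*(1 + m/7) = 16 + (-8 - 8*m/7) = 8 - 8*m/7)
(z(N) + 11377) - 12907 = ((8 - 8/7*(-5)) + 11377) - 12907 = ((8 + 40/7) + 11377) - 12907 = (96/7 + 11377) - 12907 = 79735/7 - 12907 = -10614/7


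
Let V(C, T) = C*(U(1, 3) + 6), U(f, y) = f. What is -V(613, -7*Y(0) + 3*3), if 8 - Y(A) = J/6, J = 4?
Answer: -4291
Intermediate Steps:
Y(A) = 22/3 (Y(A) = 8 - 4/6 = 8 - 1*2/3 = 8 - 2/3 = 22/3)
V(C, T) = 7*C (V(C, T) = C*(1 + 6) = C*7 = 7*C)
-V(613, -7*Y(0) + 3*3) = -7*613 = -1*4291 = -4291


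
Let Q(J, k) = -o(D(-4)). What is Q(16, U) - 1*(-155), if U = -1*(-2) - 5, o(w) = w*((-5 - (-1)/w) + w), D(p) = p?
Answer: 118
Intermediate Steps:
o(w) = w*(-5 + w + 1/w) (o(w) = w*((-5 + 1/w) + w) = w*(-5 + w + 1/w))
U = -3 (U = 2 - 5 = -3)
Q(J, k) = -37 (Q(J, k) = -(1 + (-4)**2 - 5*(-4)) = -(1 + 16 + 20) = -1*37 = -37)
Q(16, U) - 1*(-155) = -37 - 1*(-155) = -37 + 155 = 118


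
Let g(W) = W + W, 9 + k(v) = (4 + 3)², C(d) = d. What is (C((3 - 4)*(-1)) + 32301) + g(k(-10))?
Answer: 32382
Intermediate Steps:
k(v) = 40 (k(v) = -9 + (4 + 3)² = -9 + 7² = -9 + 49 = 40)
g(W) = 2*W
(C((3 - 4)*(-1)) + 32301) + g(k(-10)) = ((3 - 4)*(-1) + 32301) + 2*40 = (-1*(-1) + 32301) + 80 = (1 + 32301) + 80 = 32302 + 80 = 32382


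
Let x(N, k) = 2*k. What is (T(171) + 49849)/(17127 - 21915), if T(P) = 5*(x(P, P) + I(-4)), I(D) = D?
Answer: -51539/4788 ≈ -10.764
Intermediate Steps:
T(P) = -20 + 10*P (T(P) = 5*(2*P - 4) = 5*(-4 + 2*P) = -20 + 10*P)
(T(171) + 49849)/(17127 - 21915) = ((-20 + 10*171) + 49849)/(17127 - 21915) = ((-20 + 1710) + 49849)/(-4788) = (1690 + 49849)*(-1/4788) = 51539*(-1/4788) = -51539/4788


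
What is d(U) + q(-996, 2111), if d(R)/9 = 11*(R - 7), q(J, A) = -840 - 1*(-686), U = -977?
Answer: -97570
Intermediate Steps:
q(J, A) = -154 (q(J, A) = -840 + 686 = -154)
d(R) = -693 + 99*R (d(R) = 9*(11*(R - 7)) = 9*(11*(-7 + R)) = 9*(-77 + 11*R) = -693 + 99*R)
d(U) + q(-996, 2111) = (-693 + 99*(-977)) - 154 = (-693 - 96723) - 154 = -97416 - 154 = -97570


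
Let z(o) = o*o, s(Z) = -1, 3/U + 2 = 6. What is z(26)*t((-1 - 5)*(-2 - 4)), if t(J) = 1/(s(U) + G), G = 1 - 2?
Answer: -338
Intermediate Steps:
U = ¾ (U = 3/(-2 + 6) = 3/4 = 3*(¼) = ¾ ≈ 0.75000)
z(o) = o²
G = -1
t(J) = -½ (t(J) = 1/(-1 - 1) = 1/(-2) = -½)
z(26)*t((-1 - 5)*(-2 - 4)) = 26²*(-½) = 676*(-½) = -338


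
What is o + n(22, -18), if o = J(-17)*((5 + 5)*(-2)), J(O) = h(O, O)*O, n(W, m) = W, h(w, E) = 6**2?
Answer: 12262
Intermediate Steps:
h(w, E) = 36
J(O) = 36*O
o = 12240 (o = (36*(-17))*((5 + 5)*(-2)) = -6120*(-2) = -612*(-20) = 12240)
o + n(22, -18) = 12240 + 22 = 12262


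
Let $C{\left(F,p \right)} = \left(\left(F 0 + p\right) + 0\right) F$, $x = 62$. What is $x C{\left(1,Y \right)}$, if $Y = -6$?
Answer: $-372$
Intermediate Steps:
$C{\left(F,p \right)} = F p$ ($C{\left(F,p \right)} = \left(\left(0 + p\right) + 0\right) F = \left(p + 0\right) F = p F = F p$)
$x C{\left(1,Y \right)} = 62 \cdot 1 \left(-6\right) = 62 \left(-6\right) = -372$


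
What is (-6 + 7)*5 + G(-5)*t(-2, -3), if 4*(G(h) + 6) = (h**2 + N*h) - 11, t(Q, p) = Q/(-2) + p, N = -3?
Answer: 5/2 ≈ 2.5000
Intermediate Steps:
t(Q, p) = p - Q/2 (t(Q, p) = Q*(-1/2) + p = -Q/2 + p = p - Q/2)
G(h) = -35/4 - 3*h/4 + h**2/4 (G(h) = -6 + ((h**2 - 3*h) - 11)/4 = -6 + (-11 + h**2 - 3*h)/4 = -6 + (-11/4 - 3*h/4 + h**2/4) = -35/4 - 3*h/4 + h**2/4)
(-6 + 7)*5 + G(-5)*t(-2, -3) = (-6 + 7)*5 + (-35/4 - 3/4*(-5) + (1/4)*(-5)**2)*(-3 - 1/2*(-2)) = 1*5 + (-35/4 + 15/4 + (1/4)*25)*(-3 + 1) = 5 + (-35/4 + 15/4 + 25/4)*(-2) = 5 + (5/4)*(-2) = 5 - 5/2 = 5/2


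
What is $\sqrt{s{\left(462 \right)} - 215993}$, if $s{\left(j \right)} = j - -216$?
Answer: $i \sqrt{215315} \approx 464.02 i$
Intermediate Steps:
$s{\left(j \right)} = 216 + j$ ($s{\left(j \right)} = j + 216 = 216 + j$)
$\sqrt{s{\left(462 \right)} - 215993} = \sqrt{\left(216 + 462\right) - 215993} = \sqrt{678 - 215993} = \sqrt{-215315} = i \sqrt{215315}$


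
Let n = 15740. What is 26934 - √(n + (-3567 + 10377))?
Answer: 26934 - 5*√902 ≈ 26784.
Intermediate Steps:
26934 - √(n + (-3567 + 10377)) = 26934 - √(15740 + (-3567 + 10377)) = 26934 - √(15740 + 6810) = 26934 - √22550 = 26934 - 5*√902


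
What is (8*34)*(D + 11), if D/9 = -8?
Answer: -16592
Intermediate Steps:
D = -72 (D = 9*(-8) = -72)
(8*34)*(D + 11) = (8*34)*(-72 + 11) = 272*(-61) = -16592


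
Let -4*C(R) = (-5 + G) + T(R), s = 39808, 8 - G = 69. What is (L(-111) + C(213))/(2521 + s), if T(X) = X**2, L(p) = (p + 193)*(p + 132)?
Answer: -38415/169316 ≈ -0.22688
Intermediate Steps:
L(p) = (132 + p)*(193 + p) (L(p) = (193 + p)*(132 + p) = (132 + p)*(193 + p))
G = -61 (G = 8 - 1*69 = 8 - 69 = -61)
C(R) = 33/2 - R**2/4 (C(R) = -((-5 - 61) + R**2)/4 = -(-66 + R**2)/4 = 33/2 - R**2/4)
(L(-111) + C(213))/(2521 + s) = ((25476 + (-111)**2 + 325*(-111)) + (33/2 - 1/4*213**2))/(2521 + 39808) = ((25476 + 12321 - 36075) + (33/2 - 1/4*45369))/42329 = (1722 + (33/2 - 45369/4))*(1/42329) = (1722 - 45303/4)*(1/42329) = -38415/4*1/42329 = -38415/169316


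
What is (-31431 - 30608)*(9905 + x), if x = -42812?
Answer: 2041517373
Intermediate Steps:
(-31431 - 30608)*(9905 + x) = (-31431 - 30608)*(9905 - 42812) = -62039*(-32907) = 2041517373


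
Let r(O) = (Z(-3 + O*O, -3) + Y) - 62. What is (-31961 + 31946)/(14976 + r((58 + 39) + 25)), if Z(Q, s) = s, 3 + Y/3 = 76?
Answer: -3/3026 ≈ -0.00099141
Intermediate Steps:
Y = 219 (Y = -9 + 3*76 = -9 + 228 = 219)
r(O) = 154 (r(O) = (-3 + 219) - 62 = 216 - 62 = 154)
(-31961 + 31946)/(14976 + r((58 + 39) + 25)) = (-31961 + 31946)/(14976 + 154) = -15/15130 = -15*1/15130 = -3/3026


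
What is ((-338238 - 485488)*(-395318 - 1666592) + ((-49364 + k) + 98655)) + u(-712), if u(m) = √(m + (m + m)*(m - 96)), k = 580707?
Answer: 1698449506658 + 2*√287470 ≈ 1.6984e+12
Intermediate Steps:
u(m) = √(m + 2*m*(-96 + m)) (u(m) = √(m + (2*m)*(-96 + m)) = √(m + 2*m*(-96 + m)))
((-338238 - 485488)*(-395318 - 1666592) + ((-49364 + k) + 98655)) + u(-712) = ((-338238 - 485488)*(-395318 - 1666592) + ((-49364 + 580707) + 98655)) + √(-712*(-191 + 2*(-712))) = (-823726*(-2061910) + (531343 + 98655)) + √(-712*(-191 - 1424)) = (1698448876660 + 629998) + √(-712*(-1615)) = 1698449506658 + √1149880 = 1698449506658 + 2*√287470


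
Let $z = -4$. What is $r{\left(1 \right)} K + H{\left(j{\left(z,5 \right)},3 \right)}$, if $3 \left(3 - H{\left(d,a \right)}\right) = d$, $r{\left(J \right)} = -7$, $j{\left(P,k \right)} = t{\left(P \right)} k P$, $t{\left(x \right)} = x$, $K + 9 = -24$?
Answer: $\frac{622}{3} \approx 207.33$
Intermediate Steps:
$K = -33$ ($K = -9 - 24 = -33$)
$j{\left(P,k \right)} = k P^{2}$ ($j{\left(P,k \right)} = P k P = k P^{2}$)
$H{\left(d,a \right)} = 3 - \frac{d}{3}$
$r{\left(1 \right)} K + H{\left(j{\left(z,5 \right)},3 \right)} = \left(-7\right) \left(-33\right) + \left(3 - \frac{5 \left(-4\right)^{2}}{3}\right) = 231 + \left(3 - \frac{5 \cdot 16}{3}\right) = 231 + \left(3 - \frac{80}{3}\right) = 231 - \frac{71}{3} = \frac{622}{3}$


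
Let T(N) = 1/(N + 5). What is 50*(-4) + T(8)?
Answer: -2599/13 ≈ -199.92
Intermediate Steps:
T(N) = 1/(5 + N)
50*(-4) + T(8) = 50*(-4) + 1/(5 + 8) = -200 + 1/13 = -2599/13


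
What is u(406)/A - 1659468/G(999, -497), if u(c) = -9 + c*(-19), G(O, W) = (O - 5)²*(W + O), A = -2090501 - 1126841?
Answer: -94282117250/99736409974789 ≈ -0.00094531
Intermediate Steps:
A = -3217342
G(O, W) = (-5 + O)²*(O + W)
u(c) = -9 - 19*c
u(406)/A - 1659468/G(999, -497) = (-9 - 19*406)/(-3217342) - 1659468*1/((-5 + 999)²*(999 - 497)) = (-9 - 7714)*(-1/3217342) - 1659468/(994²*502) = -7723*(-1/3217342) - 1659468/(988036*502) = 7723/3217342 - 1659468/495994072 = 7723/3217342 - 1659468*1/495994072 = 7723/3217342 - 414867/123998518 = -94282117250/99736409974789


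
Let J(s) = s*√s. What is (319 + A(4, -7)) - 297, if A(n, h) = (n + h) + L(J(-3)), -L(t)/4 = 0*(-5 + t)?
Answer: 19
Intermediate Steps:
J(s) = s^(3/2)
L(t) = 0 (L(t) = -0*(-5 + t) = -4*0 = 0)
A(n, h) = h + n (A(n, h) = (n + h) + 0 = (h + n) + 0 = h + n)
(319 + A(4, -7)) - 297 = (319 + (-7 + 4)) - 297 = (319 - 3) - 297 = 316 - 297 = 19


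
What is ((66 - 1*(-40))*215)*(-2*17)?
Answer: -774860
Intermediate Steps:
((66 - 1*(-40))*215)*(-2*17) = ((66 + 40)*215)*(-34) = (106*215)*(-34) = 22790*(-34) = -774860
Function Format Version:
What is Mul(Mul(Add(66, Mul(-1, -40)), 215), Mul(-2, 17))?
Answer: -774860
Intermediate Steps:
Mul(Mul(Add(66, Mul(-1, -40)), 215), Mul(-2, 17)) = Mul(Mul(Add(66, 40), 215), -34) = Mul(Mul(106, 215), -34) = Mul(22790, -34) = -774860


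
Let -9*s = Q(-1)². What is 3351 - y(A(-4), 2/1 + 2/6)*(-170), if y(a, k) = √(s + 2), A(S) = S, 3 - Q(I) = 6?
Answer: 3521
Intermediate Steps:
Q(I) = -3 (Q(I) = 3 - 1*6 = 3 - 6 = -3)
s = -1 (s = -⅑*(-3)² = -⅑*9 = -1)
y(a, k) = 1 (y(a, k) = √(-1 + 2) = √1 = 1)
3351 - y(A(-4), 2/1 + 2/6)*(-170) = 3351 - (-170) = 3351 - 1*(-170) = 3351 + 170 = 3521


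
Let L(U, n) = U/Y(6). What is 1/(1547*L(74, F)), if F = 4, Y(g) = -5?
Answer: -5/114478 ≈ -4.3677e-5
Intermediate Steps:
L(U, n) = -U/5 (L(U, n) = U/(-5) = U*(-1/5) = -U/5)
1/(1547*L(74, F)) = 1/(1547*((-1/5*74))) = 1/(1547*(-74/5)) = (1/1547)*(-5/74) = -5/114478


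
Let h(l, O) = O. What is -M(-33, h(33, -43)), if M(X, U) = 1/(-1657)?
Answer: 1/1657 ≈ 0.00060350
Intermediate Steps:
M(X, U) = -1/1657
-M(-33, h(33, -43)) = -1*(-1/1657) = 1/1657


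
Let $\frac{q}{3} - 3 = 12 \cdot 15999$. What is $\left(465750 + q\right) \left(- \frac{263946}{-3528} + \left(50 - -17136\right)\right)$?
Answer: $\frac{3524273568519}{196} \approx 1.7981 \cdot 10^{10}$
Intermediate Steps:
$q = 575973$ ($q = 9 + 3 \cdot 12 \cdot 15999 = 9 + 3 \cdot 191988 = 9 + 575964 = 575973$)
$\left(465750 + q\right) \left(- \frac{263946}{-3528} + \left(50 - -17136\right)\right) = \left(465750 + 575973\right) \left(- \frac{263946}{-3528} + \left(50 - -17136\right)\right) = 1041723 \left(\left(-263946\right) \left(- \frac{1}{3528}\right) + \left(50 + 17136\right)\right) = 1041723 \left(\frac{43991}{588} + 17186\right) = 1041723 \cdot \frac{10149359}{588} = \frac{3524273568519}{196}$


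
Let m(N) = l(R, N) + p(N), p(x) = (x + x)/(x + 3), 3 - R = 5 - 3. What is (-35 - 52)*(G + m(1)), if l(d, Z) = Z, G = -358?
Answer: 62031/2 ≈ 31016.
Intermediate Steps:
R = 1 (R = 3 - (5 - 3) = 3 - 1*2 = 3 - 2 = 1)
p(x) = 2*x/(3 + x) (p(x) = (2*x)/(3 + x) = 2*x/(3 + x))
m(N) = N + 2*N/(3 + N)
(-35 - 52)*(G + m(1)) = (-35 - 52)*(-358 + 1*(5 + 1)/(3 + 1)) = -87*(-358 + 1*6/4) = -87*(-358 + 1*(1/4)*6) = -87*(-358 + 3/2) = -87*(-713/2) = 62031/2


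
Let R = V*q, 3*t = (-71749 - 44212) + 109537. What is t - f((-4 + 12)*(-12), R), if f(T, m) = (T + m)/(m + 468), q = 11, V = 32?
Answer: -1317112/615 ≈ -2141.6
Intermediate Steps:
t = -6424/3 (t = ((-71749 - 44212) + 109537)/3 = (-115961 + 109537)/3 = (⅓)*(-6424) = -6424/3 ≈ -2141.3)
R = 352 (R = 32*11 = 352)
f(T, m) = (T + m)/(468 + m)
t - f((-4 + 12)*(-12), R) = -6424/3 - ((-4 + 12)*(-12) + 352)/(468 + 352) = -6424/3 - (8*(-12) + 352)/820 = -6424/3 - (-96 + 352)/820 = -6424/3 - 256/820 = -6424/3 - 1*64/205 = -6424/3 - 64/205 = -1317112/615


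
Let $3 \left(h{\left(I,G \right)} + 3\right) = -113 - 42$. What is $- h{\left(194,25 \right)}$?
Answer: $\frac{164}{3} \approx 54.667$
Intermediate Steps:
$h{\left(I,G \right)} = - \frac{164}{3}$ ($h{\left(I,G \right)} = -3 + \frac{-113 - 42}{3} = -3 + \frac{1}{3} \left(-155\right) = -3 - \frac{155}{3} = - \frac{164}{3}$)
$- h{\left(194,25 \right)} = \left(-1\right) \left(- \frac{164}{3}\right) = \frac{164}{3}$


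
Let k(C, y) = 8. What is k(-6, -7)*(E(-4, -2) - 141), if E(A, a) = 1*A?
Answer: -1160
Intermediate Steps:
E(A, a) = A
k(-6, -7)*(E(-4, -2) - 141) = 8*(-4 - 141) = 8*(-145) = -1160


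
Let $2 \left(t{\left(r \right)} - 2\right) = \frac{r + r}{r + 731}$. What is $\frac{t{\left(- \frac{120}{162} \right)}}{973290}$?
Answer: $\frac{6569}{3198393155} \approx 2.0538 \cdot 10^{-6}$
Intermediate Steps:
$t{\left(r \right)} = 2 + \frac{r}{731 + r}$ ($t{\left(r \right)} = 2 + \frac{\left(r + r\right) \frac{1}{r + 731}}{2} = 2 + \frac{2 r \frac{1}{731 + r}}{2} = 2 + \frac{r}{731 + r}$)
$\frac{t{\left(- \frac{120}{162} \right)}}{973290} = \frac{\frac{1}{731 - \frac{120}{162}} \left(1462 + 3 \left(- \frac{120}{162}\right)\right)}{973290} = \frac{1462 + 3 \left(\left(-120\right) \frac{1}{162}\right)}{731 - \frac{20}{27}} \cdot \frac{1}{973290} = \frac{1462 + 3 \left(- \frac{20}{27}\right)}{731 - \frac{20}{27}} \cdot \frac{1}{973290} = \frac{1462 - \frac{20}{9}}{\frac{19717}{27}} \cdot \frac{1}{973290} = \frac{27}{19717} \cdot \frac{13138}{9} \cdot \frac{1}{973290} = \frac{39414}{19717} \cdot \frac{1}{973290} = \frac{6569}{3198393155}$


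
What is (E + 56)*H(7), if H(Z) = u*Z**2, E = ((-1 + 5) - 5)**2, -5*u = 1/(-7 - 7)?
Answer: 399/10 ≈ 39.900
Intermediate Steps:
u = 1/70 (u = -1/(5*(-7 - 7)) = -1/5/(-14) = -1/5*(-1/14) = 1/70 ≈ 0.014286)
E = 1 (E = (4 - 5)**2 = (-1)**2 = 1)
H(Z) = Z**2/70
(E + 56)*H(7) = (1 + 56)*((1/70)*7**2) = 57*((1/70)*49) = 57*(7/10) = 399/10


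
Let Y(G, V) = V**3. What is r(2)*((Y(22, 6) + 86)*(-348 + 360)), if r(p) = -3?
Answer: -10872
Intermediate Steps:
r(2)*((Y(22, 6) + 86)*(-348 + 360)) = -3*(6**3 + 86)*(-348 + 360) = -3*(216 + 86)*12 = -906*12 = -3*3624 = -10872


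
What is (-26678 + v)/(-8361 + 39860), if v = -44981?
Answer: -71659/31499 ≈ -2.2750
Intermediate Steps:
(-26678 + v)/(-8361 + 39860) = (-26678 - 44981)/(-8361 + 39860) = -71659/31499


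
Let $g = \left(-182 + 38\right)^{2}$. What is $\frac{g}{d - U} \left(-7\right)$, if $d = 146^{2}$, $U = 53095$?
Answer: $\frac{5376}{1177} \approx 4.5675$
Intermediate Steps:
$d = 21316$
$g = 20736$ ($g = \left(-144\right)^{2} = 20736$)
$\frac{g}{d - U} \left(-7\right) = \frac{20736}{21316 - 53095} \left(-7\right) = \frac{20736}{-31779} \left(-7\right) = 20736 \left(- \frac{1}{31779}\right) \left(-7\right) = \left(- \frac{768}{1177}\right) \left(-7\right) = \frac{5376}{1177}$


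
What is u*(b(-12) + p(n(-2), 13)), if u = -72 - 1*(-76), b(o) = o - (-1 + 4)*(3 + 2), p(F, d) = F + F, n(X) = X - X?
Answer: -108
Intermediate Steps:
n(X) = 0
p(F, d) = 2*F
b(o) = -15 + o (b(o) = o - 3*5 = o - 1*15 = o - 15 = -15 + o)
u = 4 (u = -72 + 76 = 4)
u*(b(-12) + p(n(-2), 13)) = 4*((-15 - 12) + 2*0) = 4*(-27 + 0) = 4*(-27) = -108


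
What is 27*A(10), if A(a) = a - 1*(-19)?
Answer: 783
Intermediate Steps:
A(a) = 19 + a (A(a) = a + 19 = 19 + a)
27*A(10) = 27*(19 + 10) = 27*29 = 783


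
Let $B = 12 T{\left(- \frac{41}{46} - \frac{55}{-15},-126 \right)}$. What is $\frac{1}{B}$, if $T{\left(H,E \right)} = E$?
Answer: $- \frac{1}{1512} \approx -0.00066138$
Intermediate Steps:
$B = -1512$ ($B = 12 \left(-126\right) = -1512$)
$\frac{1}{B} = \frac{1}{-1512} = - \frac{1}{1512}$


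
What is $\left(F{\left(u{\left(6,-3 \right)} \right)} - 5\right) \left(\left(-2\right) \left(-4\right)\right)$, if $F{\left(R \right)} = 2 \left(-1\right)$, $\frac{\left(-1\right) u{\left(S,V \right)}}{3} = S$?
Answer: $-56$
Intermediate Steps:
$u{\left(S,V \right)} = - 3 S$
$F{\left(R \right)} = -2$
$\left(F{\left(u{\left(6,-3 \right)} \right)} - 5\right) \left(\left(-2\right) \left(-4\right)\right) = \left(-2 - 5\right) \left(\left(-2\right) \left(-4\right)\right) = \left(-7\right) 8 = -56$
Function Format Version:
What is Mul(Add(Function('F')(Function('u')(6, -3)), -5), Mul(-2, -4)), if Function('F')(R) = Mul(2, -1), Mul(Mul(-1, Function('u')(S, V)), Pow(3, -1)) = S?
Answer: -56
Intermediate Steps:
Function('u')(S, V) = Mul(-3, S)
Function('F')(R) = -2
Mul(Add(Function('F')(Function('u')(6, -3)), -5), Mul(-2, -4)) = Mul(Add(-2, -5), Mul(-2, -4)) = Mul(-7, 8) = -56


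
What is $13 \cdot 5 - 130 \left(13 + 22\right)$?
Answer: $-4485$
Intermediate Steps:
$13 \cdot 5 - 130 \left(13 + 22\right) = 65 - 4550 = -4485$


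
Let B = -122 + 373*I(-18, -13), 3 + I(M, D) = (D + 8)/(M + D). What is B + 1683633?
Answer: 52156017/31 ≈ 1.6825e+6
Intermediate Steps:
I(M, D) = -3 + (8 + D)/(D + M) (I(M, D) = -3 + (D + 8)/(M + D) = -3 + (8 + D)/(D + M))
B = -36606/31 (B = -122 + 373*((8 - 3*(-18) - 2*(-13))/(-13 - 18)) = -122 + 373*((8 + 54 + 26)/(-31)) = -122 + 373*(-1/31*88) = -122 + 373*(-88/31) = -122 - 32824/31 = -36606/31 ≈ -1180.8)
B + 1683633 = -36606/31 + 1683633 = 52156017/31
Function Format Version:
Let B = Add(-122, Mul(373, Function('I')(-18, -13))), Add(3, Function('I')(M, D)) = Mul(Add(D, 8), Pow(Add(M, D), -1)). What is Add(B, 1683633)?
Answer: Rational(52156017, 31) ≈ 1.6825e+6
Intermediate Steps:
Function('I')(M, D) = Add(-3, Mul(Pow(Add(D, M), -1), Add(8, D))) (Function('I')(M, D) = Add(-3, Mul(Add(D, 8), Pow(Add(M, D), -1))) = Add(-3, Mul(Add(8, D), Pow(Add(D, M), -1))) = Add(-3, Mul(Pow(Add(D, M), -1), Add(8, D))))
B = Rational(-36606, 31) (B = Add(-122, Mul(373, Mul(Pow(Add(-13, -18), -1), Add(8, Mul(-3, -18), Mul(-2, -13))))) = Add(-122, Mul(373, Mul(Pow(-31, -1), Add(8, 54, 26)))) = Add(-122, Mul(373, Mul(Rational(-1, 31), 88))) = Add(-122, Mul(373, Rational(-88, 31))) = Add(-122, Rational(-32824, 31)) = Rational(-36606, 31) ≈ -1180.8)
Add(B, 1683633) = Add(Rational(-36606, 31), 1683633) = Rational(52156017, 31)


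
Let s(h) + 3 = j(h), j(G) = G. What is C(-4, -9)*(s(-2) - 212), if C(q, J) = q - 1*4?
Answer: 1736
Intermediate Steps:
C(q, J) = -4 + q (C(q, J) = q - 4 = -4 + q)
s(h) = -3 + h
C(-4, -9)*(s(-2) - 212) = (-4 - 4)*((-3 - 2) - 212) = -8*(-5 - 212) = -8*(-217) = 1736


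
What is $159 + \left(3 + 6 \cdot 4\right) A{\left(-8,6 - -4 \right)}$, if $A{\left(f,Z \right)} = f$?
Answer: $-57$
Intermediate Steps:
$159 + \left(3 + 6 \cdot 4\right) A{\left(-8,6 - -4 \right)} = 159 + \left(3 + 6 \cdot 4\right) \left(-8\right) = 159 + \left(3 + 24\right) \left(-8\right) = 159 + 27 \left(-8\right) = 159 - 216 = -57$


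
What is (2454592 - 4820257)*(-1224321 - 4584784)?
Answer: 13742396379825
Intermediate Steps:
(2454592 - 4820257)*(-1224321 - 4584784) = -2365665*(-5809105) = 13742396379825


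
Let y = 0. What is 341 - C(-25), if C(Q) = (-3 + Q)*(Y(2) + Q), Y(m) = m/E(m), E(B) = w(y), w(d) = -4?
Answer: -373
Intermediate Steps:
E(B) = -4
Y(m) = -m/4 (Y(m) = m/(-4) = m*(-¼) = -m/4)
C(Q) = (-3 + Q)*(-½ + Q) (C(Q) = (-3 + Q)*(-¼*2 + Q) = (-3 + Q)*(-½ + Q))
341 - C(-25) = 341 - (3/2 + (-25)² - 7/2*(-25)) = 341 - (3/2 + 625 + 175/2) = 341 - 1*714 = 341 - 714 = -373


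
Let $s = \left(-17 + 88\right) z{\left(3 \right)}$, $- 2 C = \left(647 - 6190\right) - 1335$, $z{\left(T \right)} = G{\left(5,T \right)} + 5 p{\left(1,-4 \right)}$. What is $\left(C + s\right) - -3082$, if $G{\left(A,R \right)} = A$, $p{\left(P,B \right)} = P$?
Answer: $7231$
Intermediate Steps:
$z{\left(T \right)} = 10$ ($z{\left(T \right)} = 5 + 5 \cdot 1 = 5 + 5 = 10$)
$C = 3439$ ($C = - \frac{\left(647 - 6190\right) - 1335}{2} = - \frac{-5543 - 1335}{2} = \left(- \frac{1}{2}\right) \left(-6878\right) = 3439$)
$s = 710$ ($s = \left(-17 + 88\right) 10 = 71 \cdot 10 = 710$)
$\left(C + s\right) - -3082 = \left(3439 + 710\right) - -3082 = 4149 + \left(-2339 + 5421\right) = 4149 + 3082 = 7231$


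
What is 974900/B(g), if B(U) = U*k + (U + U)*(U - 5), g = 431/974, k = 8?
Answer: -462432116200/234033 ≈ -1.9759e+6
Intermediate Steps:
g = 431/974 (g = 431*(1/974) = 431/974 ≈ 0.44250)
B(U) = 8*U + 2*U*(-5 + U) (B(U) = U*8 + (U + U)*(U - 5) = 8*U + (2*U)*(-5 + U) = 8*U + 2*U*(-5 + U))
974900/B(g) = 974900/((2*(431/974)*(-1 + 431/974))) = 974900/((2*(431/974)*(-543/974))) = 974900/(-234033/474338) = 974900*(-474338/234033) = -462432116200/234033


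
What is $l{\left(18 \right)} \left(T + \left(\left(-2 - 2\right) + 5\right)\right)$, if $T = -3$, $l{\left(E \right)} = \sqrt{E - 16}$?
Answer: $- 2 \sqrt{2} \approx -2.8284$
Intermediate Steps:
$l{\left(E \right)} = \sqrt{-16 + E}$
$l{\left(18 \right)} \left(T + \left(\left(-2 - 2\right) + 5\right)\right) = \sqrt{-16 + 18} \left(-3 + \left(\left(-2 - 2\right) + 5\right)\right) = \sqrt{2} \left(-3 + \left(-4 + 5\right)\right) = \sqrt{2} \left(-3 + 1\right) = \sqrt{2} \left(-2\right) = - 2 \sqrt{2}$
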